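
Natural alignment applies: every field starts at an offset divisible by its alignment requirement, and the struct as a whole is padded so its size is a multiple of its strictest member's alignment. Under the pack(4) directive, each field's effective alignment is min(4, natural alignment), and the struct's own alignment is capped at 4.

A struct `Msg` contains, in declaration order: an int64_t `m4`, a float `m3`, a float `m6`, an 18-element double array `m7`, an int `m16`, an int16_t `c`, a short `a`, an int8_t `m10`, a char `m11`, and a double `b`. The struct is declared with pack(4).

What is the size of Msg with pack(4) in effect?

180

0..8  m4  (8B, 4-aligned)
8..12  m3  (4B, 4-aligned)
12..16  m6  (4B, 4-aligned)
16..160  m7  (144B, 4-aligned)
160..164  m16  (4B, 4-aligned)
164..166  c  (2B, 2-aligned)
166..168  a  (2B, 2-aligned)
168..169  m10  (1B, 1-aligned)
169..170  m11  (1B, 1-aligned)
170..172  -- padding (2B)
172..180  b  (8B, 4-aligned)
sizeof = 180, alignof = 4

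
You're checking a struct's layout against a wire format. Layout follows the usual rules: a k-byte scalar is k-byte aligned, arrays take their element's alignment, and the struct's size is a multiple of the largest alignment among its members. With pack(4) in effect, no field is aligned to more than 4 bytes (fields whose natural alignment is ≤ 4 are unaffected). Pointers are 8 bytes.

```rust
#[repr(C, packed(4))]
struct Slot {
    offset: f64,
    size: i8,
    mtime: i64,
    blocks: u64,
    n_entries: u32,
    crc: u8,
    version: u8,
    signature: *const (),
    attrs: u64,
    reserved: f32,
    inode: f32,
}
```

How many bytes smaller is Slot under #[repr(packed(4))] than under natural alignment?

4

natural layout:
  @0: offset [8B, align 8] → 8
  @8: size [1B, align 1] → 9
  +7 pad (align 8)
  @16: mtime [8B, align 8] → 24
  @24: blocks [8B, align 8] → 32
  @32: n_entries [4B, align 4] → 36
  @36: crc [1B, align 1] → 37
  @37: version [1B, align 1] → 38
  +2 pad (align 8)
  @40: signature [8B, align 8] → 48
  @48: attrs [8B, align 8] → 56
  @56: reserved [4B, align 4] → 60
  @60: inode [4B, align 4] → 64
  size 64, align 8
packed(4) layout:
  @0: offset [8B, align 4] → 8
  @8: size [1B, align 1] → 9
  +3 pad (align 4)
  @12: mtime [8B, align 4] → 20
  @20: blocks [8B, align 4] → 28
  @28: n_entries [4B, align 4] → 32
  @32: crc [1B, align 1] → 33
  @33: version [1B, align 1] → 34
  +2 pad (align 4)
  @36: signature [8B, align 4] → 44
  @44: attrs [8B, align 4] → 52
  @52: reserved [4B, align 4] → 56
  @56: inode [4B, align 4] → 60
  size 60, align 4
64 − 60 = 4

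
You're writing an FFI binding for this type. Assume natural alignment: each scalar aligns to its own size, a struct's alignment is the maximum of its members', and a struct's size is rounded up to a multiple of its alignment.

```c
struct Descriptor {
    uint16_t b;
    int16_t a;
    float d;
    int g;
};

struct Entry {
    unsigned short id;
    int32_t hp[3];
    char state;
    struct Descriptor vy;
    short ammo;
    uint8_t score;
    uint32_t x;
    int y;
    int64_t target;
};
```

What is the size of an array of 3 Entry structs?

Descriptor: 0..2  b  (2B, 2-aligned); 2..4  a  (2B, 2-aligned); 4..8  d  (4B, 4-aligned); 8..12  g  (4B, 4-aligned); sizeof = 12, alignof = 4
0..2  id  (2B, 2-aligned)
2..4  -- padding (2B)
4..16  hp  (12B, 4-aligned)
16..17  state  (1B, 1-aligned)
17..20  -- padding (3B)
20..32  vy  (12B, 4-aligned)
32..34  ammo  (2B, 2-aligned)
34..35  score  (1B, 1-aligned)
35..36  -- padding (1B)
36..40  x  (4B, 4-aligned)
40..44  y  (4B, 4-aligned)
44..48  -- padding (4B)
48..56  target  (8B, 8-aligned)
sizeof = 56, alignof = 8
array of 3: 3 × 56 = 168

168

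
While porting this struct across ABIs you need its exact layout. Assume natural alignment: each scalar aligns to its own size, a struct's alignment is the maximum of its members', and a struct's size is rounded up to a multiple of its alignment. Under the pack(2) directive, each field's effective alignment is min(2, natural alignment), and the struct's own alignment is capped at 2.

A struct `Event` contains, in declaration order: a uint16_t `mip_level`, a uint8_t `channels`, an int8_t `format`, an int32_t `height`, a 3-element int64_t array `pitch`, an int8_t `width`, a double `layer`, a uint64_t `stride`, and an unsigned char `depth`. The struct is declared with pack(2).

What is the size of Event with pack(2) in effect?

52

0..2  mip_level  (2B, 2-aligned)
2..3  channels  (1B, 1-aligned)
3..4  format  (1B, 1-aligned)
4..8  height  (4B, 2-aligned)
8..32  pitch  (24B, 2-aligned)
32..33  width  (1B, 1-aligned)
33..34  -- padding (1B)
34..42  layer  (8B, 2-aligned)
42..50  stride  (8B, 2-aligned)
50..51  depth  (1B, 1-aligned)
51..52  -- tail padding (1B)
sizeof = 52, alignof = 2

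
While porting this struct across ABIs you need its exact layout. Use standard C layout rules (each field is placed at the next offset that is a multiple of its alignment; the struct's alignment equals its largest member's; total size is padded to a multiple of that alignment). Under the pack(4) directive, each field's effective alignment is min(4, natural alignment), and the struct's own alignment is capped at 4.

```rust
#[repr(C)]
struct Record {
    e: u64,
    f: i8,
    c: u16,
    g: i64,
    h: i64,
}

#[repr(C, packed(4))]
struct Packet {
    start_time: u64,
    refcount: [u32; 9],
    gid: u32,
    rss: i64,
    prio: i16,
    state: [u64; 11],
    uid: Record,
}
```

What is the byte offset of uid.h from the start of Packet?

172

Record: e at 0 (size 8, align 8) → ends 8; f at 8 (size 1, align 1) → ends 9; pad 1 to align 2 for c; c at 10 (size 2, align 2) → ends 12; pad 4 to align 8 for g; g at 16 (size 8, align 8) → ends 24; h at 24 (size 8, align 8) → ends 32; total 32 bytes, alignment 8
start_time at 0 (size 8, align 4) → ends 8
refcount at 8 (size 36, align 4) → ends 44
gid at 44 (size 4, align 4) → ends 48
rss at 48 (size 8, align 4) → ends 56
prio at 56 (size 2, align 2) → ends 58
pad 2 to align 4 for state
state at 60 (size 88, align 4) → ends 148
uid at 148 (size 32, align 4) → ends 180
within Record: h at 24
148 + 24 = 172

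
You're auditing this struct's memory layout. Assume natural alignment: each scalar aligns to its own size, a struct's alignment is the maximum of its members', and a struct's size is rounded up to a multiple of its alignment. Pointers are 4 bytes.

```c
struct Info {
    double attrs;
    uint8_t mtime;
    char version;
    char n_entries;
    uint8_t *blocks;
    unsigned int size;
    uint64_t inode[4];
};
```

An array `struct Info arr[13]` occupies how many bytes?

attrs at 0 (size 8, align 8) → ends 8
mtime at 8 (size 1, align 1) → ends 9
version at 9 (size 1, align 1) → ends 10
n_entries at 10 (size 1, align 1) → ends 11
pad 1 to align 4 for blocks
blocks at 12 (size 4, align 4) → ends 16
size at 16 (size 4, align 4) → ends 20
pad 4 to align 8 for inode
inode at 24 (size 32, align 8) → ends 56
total 56 bytes, alignment 8
array of 13: 13 × 56 = 728

728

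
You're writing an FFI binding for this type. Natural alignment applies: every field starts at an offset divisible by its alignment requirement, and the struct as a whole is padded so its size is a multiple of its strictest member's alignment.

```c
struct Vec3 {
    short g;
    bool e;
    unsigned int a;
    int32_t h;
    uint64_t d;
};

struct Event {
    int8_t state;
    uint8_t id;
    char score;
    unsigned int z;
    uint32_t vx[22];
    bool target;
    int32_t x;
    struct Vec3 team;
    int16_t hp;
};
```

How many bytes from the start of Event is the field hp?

128

Vec3: g at 0 (size 2, align 2) → ends 2; e at 2 (size 1, align 1) → ends 3; pad 1 to align 4 for a; a at 4 (size 4, align 4) → ends 8; h at 8 (size 4, align 4) → ends 12; pad 4 to align 8 for d; d at 16 (size 8, align 8) → ends 24; total 24 bytes, alignment 8
state at 0 (size 1, align 1) → ends 1
id at 1 (size 1, align 1) → ends 2
score at 2 (size 1, align 1) → ends 3
pad 1 to align 4 for z
z at 4 (size 4, align 4) → ends 8
vx at 8 (size 88, align 4) → ends 96
target at 96 (size 1, align 1) → ends 97
pad 3 to align 4 for x
x at 100 (size 4, align 4) → ends 104
team at 104 (size 24, align 8) → ends 128
hp at 128 (size 2, align 2) → ends 130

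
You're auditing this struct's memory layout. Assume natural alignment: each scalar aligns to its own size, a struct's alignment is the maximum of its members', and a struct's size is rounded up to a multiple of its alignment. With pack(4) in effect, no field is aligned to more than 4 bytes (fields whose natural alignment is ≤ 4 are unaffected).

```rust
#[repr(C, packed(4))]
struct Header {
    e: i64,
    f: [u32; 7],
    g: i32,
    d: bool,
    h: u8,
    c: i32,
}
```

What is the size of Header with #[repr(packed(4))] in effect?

48

@0: e [8B, align 4] → 8
@8: f [28B, align 4] → 36
@36: g [4B, align 4] → 40
@40: d [1B, align 1] → 41
@41: h [1B, align 1] → 42
+2 pad (align 4)
@44: c [4B, align 4] → 48
size 48, align 4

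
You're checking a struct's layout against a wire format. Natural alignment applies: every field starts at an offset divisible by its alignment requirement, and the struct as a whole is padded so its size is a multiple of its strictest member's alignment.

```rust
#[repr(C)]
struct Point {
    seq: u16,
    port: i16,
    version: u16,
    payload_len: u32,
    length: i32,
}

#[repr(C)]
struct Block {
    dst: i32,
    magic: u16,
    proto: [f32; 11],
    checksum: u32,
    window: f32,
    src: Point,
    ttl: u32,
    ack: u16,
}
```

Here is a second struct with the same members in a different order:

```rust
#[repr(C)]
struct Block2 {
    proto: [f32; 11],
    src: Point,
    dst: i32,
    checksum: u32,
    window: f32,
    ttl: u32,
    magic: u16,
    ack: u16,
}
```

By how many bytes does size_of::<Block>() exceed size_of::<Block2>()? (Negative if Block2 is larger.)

Point: 0..2  seq  (2B, 2-aligned); 2..4  port  (2B, 2-aligned); 4..6  version  (2B, 2-aligned); 6..8  -- padding (2B); 8..12  payload_len  (4B, 4-aligned); 12..16  length  (4B, 4-aligned); sizeof = 16, alignof = 4
0..4  dst  (4B, 4-aligned)
4..6  magic  (2B, 2-aligned)
6..8  -- padding (2B)
8..52  proto  (44B, 4-aligned)
52..56  checksum  (4B, 4-aligned)
56..60  window  (4B, 4-aligned)
60..76  src  (16B, 4-aligned)
76..80  ttl  (4B, 4-aligned)
80..82  ack  (2B, 2-aligned)
82..84  -- tail padding (2B)
sizeof = 84, alignof = 4
— Block2 —
0..44  proto  (44B, 4-aligned)
44..60  src  (16B, 4-aligned)
60..64  dst  (4B, 4-aligned)
64..68  checksum  (4B, 4-aligned)
68..72  window  (4B, 4-aligned)
72..76  ttl  (4B, 4-aligned)
76..78  magic  (2B, 2-aligned)
78..80  ack  (2B, 2-aligned)
sizeof = 80, alignof = 4
84 − 80 = 4

4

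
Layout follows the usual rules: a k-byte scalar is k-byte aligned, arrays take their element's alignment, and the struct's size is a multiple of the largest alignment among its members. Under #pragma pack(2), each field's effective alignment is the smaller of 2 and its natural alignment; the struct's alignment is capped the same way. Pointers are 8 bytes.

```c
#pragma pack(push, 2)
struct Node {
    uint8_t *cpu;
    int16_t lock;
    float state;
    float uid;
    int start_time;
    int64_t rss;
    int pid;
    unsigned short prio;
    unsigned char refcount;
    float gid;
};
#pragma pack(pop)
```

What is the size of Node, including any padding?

42

@0: cpu [8B, align 2] → 8
@8: lock [2B, align 2] → 10
@10: state [4B, align 2] → 14
@14: uid [4B, align 2] → 18
@18: start_time [4B, align 2] → 22
@22: rss [8B, align 2] → 30
@30: pid [4B, align 2] → 34
@34: prio [2B, align 2] → 36
@36: refcount [1B, align 1] → 37
+1 pad (align 2)
@38: gid [4B, align 2] → 42
size 42, align 2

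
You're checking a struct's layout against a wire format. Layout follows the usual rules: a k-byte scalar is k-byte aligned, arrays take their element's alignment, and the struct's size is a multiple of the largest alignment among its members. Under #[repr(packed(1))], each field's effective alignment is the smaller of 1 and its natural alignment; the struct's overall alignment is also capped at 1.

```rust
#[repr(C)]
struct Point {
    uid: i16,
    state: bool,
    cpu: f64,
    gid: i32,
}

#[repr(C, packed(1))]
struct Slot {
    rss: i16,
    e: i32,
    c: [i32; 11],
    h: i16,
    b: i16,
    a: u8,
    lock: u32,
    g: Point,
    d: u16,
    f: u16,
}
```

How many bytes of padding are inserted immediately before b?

0

Point: @0: uid [2B, align 2] → 2; @2: state [1B, align 1] → 3; +5 pad (align 8); @8: cpu [8B, align 8] → 16; @16: gid [4B, align 4] → 20; +4 tail pad (align 8); size 24, align 8
@0: rss [2B, align 1] → 2
@2: e [4B, align 1] → 6
@6: c [44B, align 1] → 50
@50: h [2B, align 1] → 52
@52: b [2B, align 1] → 54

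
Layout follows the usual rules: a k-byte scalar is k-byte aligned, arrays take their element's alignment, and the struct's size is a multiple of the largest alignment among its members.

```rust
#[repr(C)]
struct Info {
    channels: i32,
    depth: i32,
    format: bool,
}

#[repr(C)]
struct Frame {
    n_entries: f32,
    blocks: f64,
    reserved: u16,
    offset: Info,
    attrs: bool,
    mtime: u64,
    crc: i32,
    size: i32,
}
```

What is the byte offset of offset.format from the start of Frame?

Info: @0: channels [4B, align 4] → 4; @4: depth [4B, align 4] → 8; @8: format [1B, align 1] → 9; +3 tail pad (align 4); size 12, align 4
@0: n_entries [4B, align 4] → 4
+4 pad (align 8)
@8: blocks [8B, align 8] → 16
@16: reserved [2B, align 2] → 18
+2 pad (align 4)
@20: offset [12B, align 4] → 32
within Info: format at 8
20 + 8 = 28

28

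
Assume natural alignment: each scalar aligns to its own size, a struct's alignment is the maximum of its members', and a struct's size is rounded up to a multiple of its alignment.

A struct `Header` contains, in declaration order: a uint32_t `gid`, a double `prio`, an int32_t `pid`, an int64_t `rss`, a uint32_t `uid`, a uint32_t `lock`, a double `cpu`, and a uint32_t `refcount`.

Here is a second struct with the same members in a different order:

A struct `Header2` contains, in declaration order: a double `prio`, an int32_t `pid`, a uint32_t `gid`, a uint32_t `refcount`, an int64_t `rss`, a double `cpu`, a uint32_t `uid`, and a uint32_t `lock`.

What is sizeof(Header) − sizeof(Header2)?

8

0..4  gid  (4B, 4-aligned)
4..8  -- padding (4B)
8..16  prio  (8B, 8-aligned)
16..20  pid  (4B, 4-aligned)
20..24  -- padding (4B)
24..32  rss  (8B, 8-aligned)
32..36  uid  (4B, 4-aligned)
36..40  lock  (4B, 4-aligned)
40..48  cpu  (8B, 8-aligned)
48..52  refcount  (4B, 4-aligned)
52..56  -- tail padding (4B)
sizeof = 56, alignof = 8
— Header2 —
0..8  prio  (8B, 8-aligned)
8..12  pid  (4B, 4-aligned)
12..16  gid  (4B, 4-aligned)
16..20  refcount  (4B, 4-aligned)
20..24  -- padding (4B)
24..32  rss  (8B, 8-aligned)
32..40  cpu  (8B, 8-aligned)
40..44  uid  (4B, 4-aligned)
44..48  lock  (4B, 4-aligned)
sizeof = 48, alignof = 8
56 − 48 = 8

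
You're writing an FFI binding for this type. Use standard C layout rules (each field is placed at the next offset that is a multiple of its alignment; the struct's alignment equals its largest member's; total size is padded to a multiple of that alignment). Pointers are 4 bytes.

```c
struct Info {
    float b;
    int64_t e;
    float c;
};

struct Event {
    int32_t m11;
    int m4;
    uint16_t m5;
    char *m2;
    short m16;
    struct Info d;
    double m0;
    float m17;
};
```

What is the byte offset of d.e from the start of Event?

Info: @0: b [4B, align 4] → 4; +4 pad (align 8); @8: e [8B, align 8] → 16; @16: c [4B, align 4] → 20; +4 tail pad (align 8); size 24, align 8
@0: m11 [4B, align 4] → 4
@4: m4 [4B, align 4] → 8
@8: m5 [2B, align 2] → 10
+2 pad (align 4)
@12: m2 [4B, align 4] → 16
@16: m16 [2B, align 2] → 18
+6 pad (align 8)
@24: d [24B, align 8] → 48
within Info: e at 8
24 + 8 = 32

32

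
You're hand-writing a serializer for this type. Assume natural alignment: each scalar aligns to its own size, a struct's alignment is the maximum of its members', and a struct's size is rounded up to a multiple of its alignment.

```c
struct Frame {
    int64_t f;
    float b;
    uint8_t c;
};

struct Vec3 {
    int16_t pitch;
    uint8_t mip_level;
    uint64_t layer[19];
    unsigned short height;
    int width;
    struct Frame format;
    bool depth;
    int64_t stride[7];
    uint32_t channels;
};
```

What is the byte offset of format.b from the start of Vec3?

176

Frame: @0: f [8B, align 8] → 8; @8: b [4B, align 4] → 12; @12: c [1B, align 1] → 13; +3 tail pad (align 8); size 16, align 8
@0: pitch [2B, align 2] → 2
@2: mip_level [1B, align 1] → 3
+5 pad (align 8)
@8: layer [152B, align 8] → 160
@160: height [2B, align 2] → 162
+2 pad (align 4)
@164: width [4B, align 4] → 168
@168: format [16B, align 8] → 184
within Frame: b at 8
168 + 8 = 176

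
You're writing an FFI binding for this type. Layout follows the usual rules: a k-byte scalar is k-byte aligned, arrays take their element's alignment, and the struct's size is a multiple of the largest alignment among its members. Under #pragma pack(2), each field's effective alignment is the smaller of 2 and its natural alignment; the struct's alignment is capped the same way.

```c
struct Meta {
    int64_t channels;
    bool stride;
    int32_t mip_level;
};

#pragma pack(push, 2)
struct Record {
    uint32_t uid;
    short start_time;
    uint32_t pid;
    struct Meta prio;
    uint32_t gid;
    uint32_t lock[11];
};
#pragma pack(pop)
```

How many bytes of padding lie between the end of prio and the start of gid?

Meta: channels at 0 (size 8, align 8) → ends 8; stride at 8 (size 1, align 1) → ends 9; pad 3 to align 4 for mip_level; mip_level at 12 (size 4, align 4) → ends 16; total 16 bytes, alignment 8
uid at 0 (size 4, align 2) → ends 4
start_time at 4 (size 2, align 2) → ends 6
pid at 6 (size 4, align 2) → ends 10
prio at 10 (size 16, align 2) → ends 26
gid at 26 (size 4, align 2) → ends 30

0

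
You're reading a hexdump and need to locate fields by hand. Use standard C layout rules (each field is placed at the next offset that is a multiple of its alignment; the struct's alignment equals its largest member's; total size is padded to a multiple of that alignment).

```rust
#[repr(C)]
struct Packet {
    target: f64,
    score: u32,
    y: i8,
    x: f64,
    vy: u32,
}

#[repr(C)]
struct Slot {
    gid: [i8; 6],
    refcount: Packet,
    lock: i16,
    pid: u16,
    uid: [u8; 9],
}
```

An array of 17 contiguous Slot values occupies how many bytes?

Packet: 0..8  target  (8B, 8-aligned); 8..12  score  (4B, 4-aligned); 12..13  y  (1B, 1-aligned); 13..16  -- padding (3B); 16..24  x  (8B, 8-aligned); 24..28  vy  (4B, 4-aligned); 28..32  -- tail padding (4B); sizeof = 32, alignof = 8
0..6  gid  (6B, 1-aligned)
6..8  -- padding (2B)
8..40  refcount  (32B, 8-aligned)
40..42  lock  (2B, 2-aligned)
42..44  pid  (2B, 2-aligned)
44..53  uid  (9B, 1-aligned)
53..56  -- tail padding (3B)
sizeof = 56, alignof = 8
array of 17: 17 × 56 = 952

952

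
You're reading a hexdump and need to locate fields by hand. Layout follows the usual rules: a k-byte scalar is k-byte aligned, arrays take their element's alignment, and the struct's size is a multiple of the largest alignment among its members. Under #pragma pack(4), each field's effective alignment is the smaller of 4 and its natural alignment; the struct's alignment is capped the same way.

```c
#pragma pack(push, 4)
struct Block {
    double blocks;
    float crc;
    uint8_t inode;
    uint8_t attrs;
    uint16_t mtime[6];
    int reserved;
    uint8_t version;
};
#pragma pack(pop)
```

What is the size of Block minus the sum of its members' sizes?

@0: blocks [8B, align 4] → 8
@8: crc [4B, align 4] → 12
@12: inode [1B, align 1] → 13
@13: attrs [1B, align 1] → 14
@14: mtime [12B, align 2] → 26
+2 pad (align 4)
@28: reserved [4B, align 4] → 32
@32: version [1B, align 1] → 33
+3 tail pad (align 4)
size 36, align 4
data bytes 31, size 36 → padding 5

5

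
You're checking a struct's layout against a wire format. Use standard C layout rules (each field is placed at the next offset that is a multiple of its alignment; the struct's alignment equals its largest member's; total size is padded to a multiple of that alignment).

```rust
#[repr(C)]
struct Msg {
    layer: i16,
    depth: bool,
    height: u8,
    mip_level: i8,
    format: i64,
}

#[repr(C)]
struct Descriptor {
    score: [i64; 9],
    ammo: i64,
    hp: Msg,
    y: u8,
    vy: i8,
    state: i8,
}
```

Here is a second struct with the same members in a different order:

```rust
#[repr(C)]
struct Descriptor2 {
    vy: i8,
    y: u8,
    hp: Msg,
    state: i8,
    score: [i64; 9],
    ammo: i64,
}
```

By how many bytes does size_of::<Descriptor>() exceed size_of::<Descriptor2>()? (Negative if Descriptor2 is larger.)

-8

Msg: 0..2  layer  (2B, 2-aligned); 2..3  depth  (1B, 1-aligned); 3..4  height  (1B, 1-aligned); 4..5  mip_level  (1B, 1-aligned); 5..8  -- padding (3B); 8..16  format  (8B, 8-aligned); sizeof = 16, alignof = 8
0..72  score  (72B, 8-aligned)
72..80  ammo  (8B, 8-aligned)
80..96  hp  (16B, 8-aligned)
96..97  y  (1B, 1-aligned)
97..98  vy  (1B, 1-aligned)
98..99  state  (1B, 1-aligned)
99..104  -- tail padding (5B)
sizeof = 104, alignof = 8
— Descriptor2 —
0..1  vy  (1B, 1-aligned)
1..2  y  (1B, 1-aligned)
2..8  -- padding (6B)
8..24  hp  (16B, 8-aligned)
24..25  state  (1B, 1-aligned)
25..32  -- padding (7B)
32..104  score  (72B, 8-aligned)
104..112  ammo  (8B, 8-aligned)
sizeof = 112, alignof = 8
104 − 112 = -8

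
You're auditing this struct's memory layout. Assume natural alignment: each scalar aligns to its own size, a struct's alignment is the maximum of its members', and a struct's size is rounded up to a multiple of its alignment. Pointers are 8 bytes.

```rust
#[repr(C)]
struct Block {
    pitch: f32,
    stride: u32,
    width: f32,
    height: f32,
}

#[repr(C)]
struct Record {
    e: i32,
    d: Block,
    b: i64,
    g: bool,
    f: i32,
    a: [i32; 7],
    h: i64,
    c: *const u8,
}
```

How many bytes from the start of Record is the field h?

72

Block: pitch at 0 (size 4, align 4) → ends 4; stride at 4 (size 4, align 4) → ends 8; width at 8 (size 4, align 4) → ends 12; height at 12 (size 4, align 4) → ends 16; total 16 bytes, alignment 4
e at 0 (size 4, align 4) → ends 4
d at 4 (size 16, align 4) → ends 20
pad 4 to align 8 for b
b at 24 (size 8, align 8) → ends 32
g at 32 (size 1, align 1) → ends 33
pad 3 to align 4 for f
f at 36 (size 4, align 4) → ends 40
a at 40 (size 28, align 4) → ends 68
pad 4 to align 8 for h
h at 72 (size 8, align 8) → ends 80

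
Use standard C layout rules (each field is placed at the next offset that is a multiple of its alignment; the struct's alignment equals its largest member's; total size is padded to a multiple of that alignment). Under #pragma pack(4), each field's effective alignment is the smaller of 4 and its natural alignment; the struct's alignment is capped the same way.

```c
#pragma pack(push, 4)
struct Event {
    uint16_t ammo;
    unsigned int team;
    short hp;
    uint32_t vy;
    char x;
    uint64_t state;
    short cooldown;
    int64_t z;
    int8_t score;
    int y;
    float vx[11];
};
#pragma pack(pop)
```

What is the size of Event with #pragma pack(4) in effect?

ammo at 0 (size 2, align 2) → ends 2
pad 2 to align 4 for team
team at 4 (size 4, align 4) → ends 8
hp at 8 (size 2, align 2) → ends 10
pad 2 to align 4 for vy
vy at 12 (size 4, align 4) → ends 16
x at 16 (size 1, align 1) → ends 17
pad 3 to align 4 for state
state at 20 (size 8, align 4) → ends 28
cooldown at 28 (size 2, align 2) → ends 30
pad 2 to align 4 for z
z at 32 (size 8, align 4) → ends 40
score at 40 (size 1, align 1) → ends 41
pad 3 to align 4 for y
y at 44 (size 4, align 4) → ends 48
vx at 48 (size 44, align 4) → ends 92
total 92 bytes, alignment 4

92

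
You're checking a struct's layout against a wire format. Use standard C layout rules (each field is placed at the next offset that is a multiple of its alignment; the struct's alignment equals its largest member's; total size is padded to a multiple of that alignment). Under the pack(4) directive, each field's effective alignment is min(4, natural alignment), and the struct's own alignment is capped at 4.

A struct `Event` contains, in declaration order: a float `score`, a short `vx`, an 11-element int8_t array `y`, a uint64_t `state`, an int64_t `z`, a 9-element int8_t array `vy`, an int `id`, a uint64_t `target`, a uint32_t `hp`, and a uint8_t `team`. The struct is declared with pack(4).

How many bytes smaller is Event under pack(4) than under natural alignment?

4

natural layout:
  score at 0 (size 4, align 4) → ends 4
  vx at 4 (size 2, align 2) → ends 6
  y at 6 (size 11, align 1) → ends 17
  pad 7 to align 8 for state
  state at 24 (size 8, align 8) → ends 32
  z at 32 (size 8, align 8) → ends 40
  vy at 40 (size 9, align 1) → ends 49
  pad 3 to align 4 for id
  id at 52 (size 4, align 4) → ends 56
  target at 56 (size 8, align 8) → ends 64
  hp at 64 (size 4, align 4) → ends 68
  team at 68 (size 1, align 1) → ends 69
  tail pad 3 to reach multiple of 8
  total 72 bytes, alignment 8
packed(4) layout:
  score at 0 (size 4, align 4) → ends 4
  vx at 4 (size 2, align 2) → ends 6
  y at 6 (size 11, align 1) → ends 17
  pad 3 to align 4 for state
  state at 20 (size 8, align 4) → ends 28
  z at 28 (size 8, align 4) → ends 36
  vy at 36 (size 9, align 1) → ends 45
  pad 3 to align 4 for id
  id at 48 (size 4, align 4) → ends 52
  target at 52 (size 8, align 4) → ends 60
  hp at 60 (size 4, align 4) → ends 64
  team at 64 (size 1, align 1) → ends 65
  tail pad 3 to reach multiple of 4
  total 68 bytes, alignment 4
72 − 68 = 4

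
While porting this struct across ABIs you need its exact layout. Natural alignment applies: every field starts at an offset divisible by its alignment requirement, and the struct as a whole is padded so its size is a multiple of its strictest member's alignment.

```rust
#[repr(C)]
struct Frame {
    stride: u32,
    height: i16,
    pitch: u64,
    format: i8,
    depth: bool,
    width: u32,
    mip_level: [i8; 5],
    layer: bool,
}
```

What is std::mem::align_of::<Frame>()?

8

member alignments: stride=4, height=2, pitch=8, format=1, depth=1, width=4, mip_level=1, layer=1
max = 8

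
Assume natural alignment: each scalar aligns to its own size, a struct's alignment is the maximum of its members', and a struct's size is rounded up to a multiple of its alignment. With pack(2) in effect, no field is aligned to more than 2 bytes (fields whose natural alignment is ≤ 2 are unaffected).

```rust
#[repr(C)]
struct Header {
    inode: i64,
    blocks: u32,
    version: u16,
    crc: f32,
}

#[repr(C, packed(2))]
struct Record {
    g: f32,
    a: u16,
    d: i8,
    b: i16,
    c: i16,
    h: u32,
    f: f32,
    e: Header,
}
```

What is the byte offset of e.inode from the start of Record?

Header: 0..8  inode  (8B, 8-aligned); 8..12  blocks  (4B, 4-aligned); 12..14  version  (2B, 2-aligned); 14..16  -- padding (2B); 16..20  crc  (4B, 4-aligned); 20..24  -- tail padding (4B); sizeof = 24, alignof = 8
0..4  g  (4B, 2-aligned)
4..6  a  (2B, 2-aligned)
6..7  d  (1B, 1-aligned)
7..8  -- padding (1B)
8..10  b  (2B, 2-aligned)
10..12  c  (2B, 2-aligned)
12..16  h  (4B, 2-aligned)
16..20  f  (4B, 2-aligned)
20..44  e  (24B, 2-aligned)
within Header: inode at 0
20 + 0 = 20

20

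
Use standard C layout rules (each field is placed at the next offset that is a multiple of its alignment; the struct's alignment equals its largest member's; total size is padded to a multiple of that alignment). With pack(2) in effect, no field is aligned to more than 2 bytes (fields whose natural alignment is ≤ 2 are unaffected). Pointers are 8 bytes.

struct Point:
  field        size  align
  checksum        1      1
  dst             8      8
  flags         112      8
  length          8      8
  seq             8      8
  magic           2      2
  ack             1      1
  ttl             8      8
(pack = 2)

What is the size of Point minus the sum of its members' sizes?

2

@0: checksum [1B, align 1] → 1
+1 pad (align 2)
@2: dst [8B, align 2] → 10
@10: flags [112B, align 2] → 122
@122: length [8B, align 2] → 130
@130: seq [8B, align 2] → 138
@138: magic [2B, align 2] → 140
@140: ack [1B, align 1] → 141
+1 pad (align 2)
@142: ttl [8B, align 2] → 150
size 150, align 2
data bytes 148, size 150 → padding 2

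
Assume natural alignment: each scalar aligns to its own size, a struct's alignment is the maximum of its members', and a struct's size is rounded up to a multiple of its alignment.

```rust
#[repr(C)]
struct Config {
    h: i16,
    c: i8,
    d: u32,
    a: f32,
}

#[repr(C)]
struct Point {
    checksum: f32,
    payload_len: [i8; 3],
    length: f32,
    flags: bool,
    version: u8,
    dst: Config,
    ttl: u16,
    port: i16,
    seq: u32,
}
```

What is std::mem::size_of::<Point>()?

Config: h at 0 (size 2, align 2) → ends 2; c at 2 (size 1, align 1) → ends 3; pad 1 to align 4 for d; d at 4 (size 4, align 4) → ends 8; a at 8 (size 4, align 4) → ends 12; total 12 bytes, alignment 4
checksum at 0 (size 4, align 4) → ends 4
payload_len at 4 (size 3, align 1) → ends 7
pad 1 to align 4 for length
length at 8 (size 4, align 4) → ends 12
flags at 12 (size 1, align 1) → ends 13
version at 13 (size 1, align 1) → ends 14
pad 2 to align 4 for dst
dst at 16 (size 12, align 4) → ends 28
ttl at 28 (size 2, align 2) → ends 30
port at 30 (size 2, align 2) → ends 32
seq at 32 (size 4, align 4) → ends 36
total 36 bytes, alignment 4

36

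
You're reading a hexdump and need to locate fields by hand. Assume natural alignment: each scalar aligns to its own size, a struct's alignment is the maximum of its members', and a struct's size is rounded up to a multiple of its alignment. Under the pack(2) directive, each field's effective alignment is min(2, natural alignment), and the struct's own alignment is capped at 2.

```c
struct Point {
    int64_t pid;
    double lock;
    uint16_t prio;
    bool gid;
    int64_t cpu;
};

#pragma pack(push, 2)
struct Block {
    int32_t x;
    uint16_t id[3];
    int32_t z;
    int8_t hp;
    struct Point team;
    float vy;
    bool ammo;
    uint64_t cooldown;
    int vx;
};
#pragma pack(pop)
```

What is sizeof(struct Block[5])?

330

Point: pid at 0 (size 8, align 8) → ends 8; lock at 8 (size 8, align 8) → ends 16; prio at 16 (size 2, align 2) → ends 18; gid at 18 (size 1, align 1) → ends 19; pad 5 to align 8 for cpu; cpu at 24 (size 8, align 8) → ends 32; total 32 bytes, alignment 8
x at 0 (size 4, align 2) → ends 4
id at 4 (size 6, align 2) → ends 10
z at 10 (size 4, align 2) → ends 14
hp at 14 (size 1, align 1) → ends 15
pad 1 to align 2 for team
team at 16 (size 32, align 2) → ends 48
vy at 48 (size 4, align 2) → ends 52
ammo at 52 (size 1, align 1) → ends 53
pad 1 to align 2 for cooldown
cooldown at 54 (size 8, align 2) → ends 62
vx at 62 (size 4, align 2) → ends 66
total 66 bytes, alignment 2
array of 5: 5 × 66 = 330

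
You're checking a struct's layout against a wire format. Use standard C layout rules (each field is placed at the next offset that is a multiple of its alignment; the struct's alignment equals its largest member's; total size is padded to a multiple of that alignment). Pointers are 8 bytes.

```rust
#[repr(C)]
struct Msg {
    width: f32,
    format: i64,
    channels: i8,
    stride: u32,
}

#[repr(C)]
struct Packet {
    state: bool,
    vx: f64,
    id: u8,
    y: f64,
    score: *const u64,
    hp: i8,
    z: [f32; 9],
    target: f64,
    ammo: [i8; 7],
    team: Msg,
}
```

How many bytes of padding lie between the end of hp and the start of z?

3

Msg: width at 0 (size 4, align 4) → ends 4; pad 4 to align 8 for format; format at 8 (size 8, align 8) → ends 16; channels at 16 (size 1, align 1) → ends 17; pad 3 to align 4 for stride; stride at 20 (size 4, align 4) → ends 24; total 24 bytes, alignment 8
state at 0 (size 1, align 1) → ends 1
pad 7 to align 8 for vx
vx at 8 (size 8, align 8) → ends 16
id at 16 (size 1, align 1) → ends 17
pad 7 to align 8 for y
y at 24 (size 8, align 8) → ends 32
score at 32 (size 8, align 8) → ends 40
hp at 40 (size 1, align 1) → ends 41
pad 3 to align 4 for z
z at 44 (size 36, align 4) → ends 80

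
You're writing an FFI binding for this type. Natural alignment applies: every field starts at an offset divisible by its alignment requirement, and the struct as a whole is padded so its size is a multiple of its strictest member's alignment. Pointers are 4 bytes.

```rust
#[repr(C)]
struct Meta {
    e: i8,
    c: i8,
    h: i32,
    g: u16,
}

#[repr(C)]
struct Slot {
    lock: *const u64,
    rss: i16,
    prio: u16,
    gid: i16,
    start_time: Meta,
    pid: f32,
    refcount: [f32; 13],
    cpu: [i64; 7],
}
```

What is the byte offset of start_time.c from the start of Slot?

13

Meta: @0: e [1B, align 1] → 1; @1: c [1B, align 1] → 2; +2 pad (align 4); @4: h [4B, align 4] → 8; @8: g [2B, align 2] → 10; +2 tail pad (align 4); size 12, align 4
@0: lock [4B, align 4] → 4
@4: rss [2B, align 2] → 6
@6: prio [2B, align 2] → 8
@8: gid [2B, align 2] → 10
+2 pad (align 4)
@12: start_time [12B, align 4] → 24
within Meta: c at 1
12 + 1 = 13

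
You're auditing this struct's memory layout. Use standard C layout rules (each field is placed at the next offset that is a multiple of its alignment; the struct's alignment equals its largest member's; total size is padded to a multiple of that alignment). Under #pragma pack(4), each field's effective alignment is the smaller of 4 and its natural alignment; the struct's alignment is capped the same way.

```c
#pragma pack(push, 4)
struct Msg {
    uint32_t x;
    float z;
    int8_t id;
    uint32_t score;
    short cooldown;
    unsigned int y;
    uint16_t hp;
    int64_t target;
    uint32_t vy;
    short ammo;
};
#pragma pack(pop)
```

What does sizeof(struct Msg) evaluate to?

44 bytes

@0: x [4B, align 4] → 4
@4: z [4B, align 4] → 8
@8: id [1B, align 1] → 9
+3 pad (align 4)
@12: score [4B, align 4] → 16
@16: cooldown [2B, align 2] → 18
+2 pad (align 4)
@20: y [4B, align 4] → 24
@24: hp [2B, align 2] → 26
+2 pad (align 4)
@28: target [8B, align 4] → 36
@36: vy [4B, align 4] → 40
@40: ammo [2B, align 2] → 42
+2 tail pad (align 4)
size 44, align 4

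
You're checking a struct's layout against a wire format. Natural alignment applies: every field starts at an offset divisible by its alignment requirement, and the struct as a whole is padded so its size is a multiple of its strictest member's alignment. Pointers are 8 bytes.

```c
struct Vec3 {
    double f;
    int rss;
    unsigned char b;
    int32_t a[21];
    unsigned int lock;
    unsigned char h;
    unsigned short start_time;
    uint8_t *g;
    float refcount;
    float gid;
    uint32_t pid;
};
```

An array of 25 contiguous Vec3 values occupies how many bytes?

f at 0 (size 8, align 8) → ends 8
rss at 8 (size 4, align 4) → ends 12
b at 12 (size 1, align 1) → ends 13
pad 3 to align 4 for a
a at 16 (size 84, align 4) → ends 100
lock at 100 (size 4, align 4) → ends 104
h at 104 (size 1, align 1) → ends 105
pad 1 to align 2 for start_time
start_time at 106 (size 2, align 2) → ends 108
pad 4 to align 8 for g
g at 112 (size 8, align 8) → ends 120
refcount at 120 (size 4, align 4) → ends 124
gid at 124 (size 4, align 4) → ends 128
pid at 128 (size 4, align 4) → ends 132
tail pad 4 to reach multiple of 8
total 136 bytes, alignment 8
array of 25: 25 × 136 = 3400

3400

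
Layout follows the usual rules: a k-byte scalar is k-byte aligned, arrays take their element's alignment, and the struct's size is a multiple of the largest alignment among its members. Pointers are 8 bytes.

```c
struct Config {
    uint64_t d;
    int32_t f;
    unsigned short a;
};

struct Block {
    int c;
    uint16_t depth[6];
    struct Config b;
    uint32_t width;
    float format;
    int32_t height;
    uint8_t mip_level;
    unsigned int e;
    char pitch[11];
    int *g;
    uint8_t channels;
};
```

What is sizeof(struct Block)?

80

Config: 0..8  d  (8B, 8-aligned); 8..12  f  (4B, 4-aligned); 12..14  a  (2B, 2-aligned); 14..16  -- tail padding (2B); sizeof = 16, alignof = 8
0..4  c  (4B, 4-aligned)
4..16  depth  (12B, 2-aligned)
16..32  b  (16B, 8-aligned)
32..36  width  (4B, 4-aligned)
36..40  format  (4B, 4-aligned)
40..44  height  (4B, 4-aligned)
44..45  mip_level  (1B, 1-aligned)
45..48  -- padding (3B)
48..52  e  (4B, 4-aligned)
52..63  pitch  (11B, 1-aligned)
63..64  -- padding (1B)
64..72  g  (8B, 8-aligned)
72..73  channels  (1B, 1-aligned)
73..80  -- tail padding (7B)
sizeof = 80, alignof = 8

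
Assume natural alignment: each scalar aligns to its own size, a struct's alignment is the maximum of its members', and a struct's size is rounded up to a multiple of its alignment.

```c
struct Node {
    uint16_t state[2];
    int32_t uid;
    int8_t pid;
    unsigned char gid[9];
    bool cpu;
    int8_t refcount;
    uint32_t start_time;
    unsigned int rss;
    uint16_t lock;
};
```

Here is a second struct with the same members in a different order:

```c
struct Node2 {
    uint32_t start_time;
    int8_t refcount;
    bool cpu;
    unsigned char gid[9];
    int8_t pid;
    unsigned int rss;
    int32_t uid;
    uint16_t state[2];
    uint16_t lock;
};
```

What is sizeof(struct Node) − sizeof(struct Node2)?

@0: state [4B, align 2] → 4
@4: uid [4B, align 4] → 8
@8: pid [1B, align 1] → 9
@9: gid [9B, align 1] → 18
@18: cpu [1B, align 1] → 19
@19: refcount [1B, align 1] → 20
@20: start_time [4B, align 4] → 24
@24: rss [4B, align 4] → 28
@28: lock [2B, align 2] → 30
+2 tail pad (align 4)
size 32, align 4
— Node2 —
@0: start_time [4B, align 4] → 4
@4: refcount [1B, align 1] → 5
@5: cpu [1B, align 1] → 6
@6: gid [9B, align 1] → 15
@15: pid [1B, align 1] → 16
@16: rss [4B, align 4] → 20
@20: uid [4B, align 4] → 24
@24: state [4B, align 2] → 28
@28: lock [2B, align 2] → 30
+2 tail pad (align 4)
size 32, align 4
32 − 32 = 0

0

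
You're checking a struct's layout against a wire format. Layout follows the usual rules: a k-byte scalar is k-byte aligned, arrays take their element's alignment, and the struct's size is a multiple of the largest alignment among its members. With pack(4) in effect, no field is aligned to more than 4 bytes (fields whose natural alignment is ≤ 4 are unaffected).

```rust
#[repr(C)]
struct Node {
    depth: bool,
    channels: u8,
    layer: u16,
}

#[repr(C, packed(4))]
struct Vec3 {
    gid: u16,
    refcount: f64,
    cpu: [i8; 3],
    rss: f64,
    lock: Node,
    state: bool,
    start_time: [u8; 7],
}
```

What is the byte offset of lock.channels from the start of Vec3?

25

Node: @0: depth [1B, align 1] → 1; @1: channels [1B, align 1] → 2; @2: layer [2B, align 2] → 4; size 4, align 2
@0: gid [2B, align 2] → 2
+2 pad (align 4)
@4: refcount [8B, align 4] → 12
@12: cpu [3B, align 1] → 15
+1 pad (align 4)
@16: rss [8B, align 4] → 24
@24: lock [4B, align 2] → 28
within Node: channels at 1
24 + 1 = 25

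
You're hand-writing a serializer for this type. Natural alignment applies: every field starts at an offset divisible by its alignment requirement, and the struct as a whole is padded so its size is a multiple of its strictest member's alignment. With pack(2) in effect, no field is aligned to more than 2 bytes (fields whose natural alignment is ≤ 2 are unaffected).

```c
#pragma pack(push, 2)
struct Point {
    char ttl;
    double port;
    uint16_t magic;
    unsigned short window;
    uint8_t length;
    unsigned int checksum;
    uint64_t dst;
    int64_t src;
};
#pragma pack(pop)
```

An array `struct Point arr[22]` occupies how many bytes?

ttl at 0 (size 1, align 1) → ends 1
pad 1 to align 2 for port
port at 2 (size 8, align 2) → ends 10
magic at 10 (size 2, align 2) → ends 12
window at 12 (size 2, align 2) → ends 14
length at 14 (size 1, align 1) → ends 15
pad 1 to align 2 for checksum
checksum at 16 (size 4, align 2) → ends 20
dst at 20 (size 8, align 2) → ends 28
src at 28 (size 8, align 2) → ends 36
total 36 bytes, alignment 2
array of 22: 22 × 36 = 792

792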